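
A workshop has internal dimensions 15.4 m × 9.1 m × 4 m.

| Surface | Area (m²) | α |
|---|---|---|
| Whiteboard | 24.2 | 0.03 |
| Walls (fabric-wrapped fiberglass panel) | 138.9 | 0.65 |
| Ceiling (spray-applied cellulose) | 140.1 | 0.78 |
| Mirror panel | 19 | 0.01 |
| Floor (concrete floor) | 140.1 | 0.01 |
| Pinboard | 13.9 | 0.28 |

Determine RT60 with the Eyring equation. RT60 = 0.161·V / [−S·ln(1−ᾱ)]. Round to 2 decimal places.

0.33 s

Total surface area S = 24.2 + 138.9 + 140.1 + 19 + 140.1 + 13.9 = 476.2 m².
Σ(Sᵢαᵢ) = 24.2×0.03 + 138.9×0.65 + 140.1×0.78 + 19×0.01 + 140.1×0.01 + 13.9×0.28 = 205.772.
Mean coefficient ᾱ = A/S = 0.4321.
Eyring denominator: −S ln(1−ᾱ) = 269.439.
V = 15.4 × 9.1 × 4 = 560.56 m³.
T = 0.161·V/[−S·ln(1−ᾱ)] = 0.161·560.56/269.439 = 0.33 s.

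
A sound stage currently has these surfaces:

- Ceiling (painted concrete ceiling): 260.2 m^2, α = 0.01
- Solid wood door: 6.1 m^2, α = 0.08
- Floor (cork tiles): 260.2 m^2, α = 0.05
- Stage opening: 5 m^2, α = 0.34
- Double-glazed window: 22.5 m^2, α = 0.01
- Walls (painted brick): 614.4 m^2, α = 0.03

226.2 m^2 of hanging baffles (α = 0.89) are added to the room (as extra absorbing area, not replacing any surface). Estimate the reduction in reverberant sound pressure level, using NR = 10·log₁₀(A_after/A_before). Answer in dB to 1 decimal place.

8.1 dB

Total absorption A_before = 260.2·0.01 + 6.1·0.08 + 260.2·0.05 + 5·0.34 + 22.5·0.01 + 614.4·0.03
  = 2.602 + 0.488 + 13.010 + 1.700 + 0.225 + 18.432 = 36.457 m^2 sabins.
Treatment contributes 226.2·0.89 = 201.318 sabins.
New total A_after = 237.775 sabins.
NR = 10·log₁₀(237.775/36.457) = 8.1 dB.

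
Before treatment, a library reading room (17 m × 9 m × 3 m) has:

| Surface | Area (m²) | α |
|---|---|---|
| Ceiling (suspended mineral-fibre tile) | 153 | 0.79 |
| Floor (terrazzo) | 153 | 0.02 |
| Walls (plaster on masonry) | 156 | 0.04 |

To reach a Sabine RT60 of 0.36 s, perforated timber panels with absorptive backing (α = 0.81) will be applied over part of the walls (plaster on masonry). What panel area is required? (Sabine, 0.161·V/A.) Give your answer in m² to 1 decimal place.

Summing Sᵢαᵢ: 120.870 + 3.060 + 6.240 → A₁ = 130.170 sabins.
Required A₂ = 0.161·459/0.36 = 205.275 sabins.
Absorption to add: 205.275 − 130.170 = 75.105 sabins.
Each m² of panel replacing the walls (plaster on masonry) adds (0.81 − 0.04) = 0.77 sabins.
Panel area = 75.105 / 0.77 = 97.5 m².

97.5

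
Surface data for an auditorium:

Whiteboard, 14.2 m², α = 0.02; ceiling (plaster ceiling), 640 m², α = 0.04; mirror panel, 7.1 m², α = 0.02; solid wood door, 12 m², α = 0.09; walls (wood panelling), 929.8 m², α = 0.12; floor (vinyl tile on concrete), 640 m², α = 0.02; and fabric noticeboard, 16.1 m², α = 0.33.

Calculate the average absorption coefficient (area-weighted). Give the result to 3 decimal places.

0.069

S = Σ Sᵢ = 14.2 + 640 + 7.1 + 12 + 929.8 + 640 + 16.1 = 2259.2 m².
A = 14.2·0.02 + 640·0.04 + 7.1·0.02 + 12·0.09 + 929.8·0.12 + 640·0.02 + 16.1·0.33 = 156.795 sabins.
ᾱ = 156.795 / 2259.2 = 0.069.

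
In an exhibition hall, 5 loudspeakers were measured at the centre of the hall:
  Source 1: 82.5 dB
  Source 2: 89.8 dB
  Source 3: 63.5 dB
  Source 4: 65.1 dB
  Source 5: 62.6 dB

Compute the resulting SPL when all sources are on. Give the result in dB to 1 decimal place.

Sum in the linear (power) domain: Σ 10^(Lᵢ/10) = 10^(82.5/10) + 10^(89.8/10) + 10^(63.5/10) + 10^(65.1/10) + 10^(62.6/10) = 1.14e+09.
L_total = 10·log₁₀(1.14e+09) = 90.6 dB.

90.6 dB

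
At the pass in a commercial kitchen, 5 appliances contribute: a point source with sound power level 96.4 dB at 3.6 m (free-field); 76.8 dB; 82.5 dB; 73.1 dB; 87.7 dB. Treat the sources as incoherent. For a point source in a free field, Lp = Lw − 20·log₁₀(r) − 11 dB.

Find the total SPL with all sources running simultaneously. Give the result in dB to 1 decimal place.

89.4 dB

Source at 3.6 m: Lp = 96.4 − 20·log₁₀(3.6) − 11 = 74.3 dB.
Σ 10^(Lᵢ/10) = 8.619e+08.
Combined level = 10 log₁₀(8.619e+08) = 89.4 dB.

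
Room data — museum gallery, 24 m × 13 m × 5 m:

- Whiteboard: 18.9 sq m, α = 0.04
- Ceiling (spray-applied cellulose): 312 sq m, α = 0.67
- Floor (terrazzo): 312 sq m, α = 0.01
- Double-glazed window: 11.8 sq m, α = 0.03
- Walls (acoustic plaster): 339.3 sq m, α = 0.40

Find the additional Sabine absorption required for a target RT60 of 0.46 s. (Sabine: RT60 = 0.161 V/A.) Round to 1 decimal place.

197.0 sabins

A₁ = Σ Sᵢαᵢ = 18.9*0.04 + 312*0.67 + 312*0.01 + 11.8*0.03 + 339.3*0.40 = 348.990 sabins.
V = 1560 m³. Required absorption A₂ = 0.161 × 1560 / 0.46 = 546.000 sabins.
Shortfall: 546.000 − 348.990 = 197.0 sabins.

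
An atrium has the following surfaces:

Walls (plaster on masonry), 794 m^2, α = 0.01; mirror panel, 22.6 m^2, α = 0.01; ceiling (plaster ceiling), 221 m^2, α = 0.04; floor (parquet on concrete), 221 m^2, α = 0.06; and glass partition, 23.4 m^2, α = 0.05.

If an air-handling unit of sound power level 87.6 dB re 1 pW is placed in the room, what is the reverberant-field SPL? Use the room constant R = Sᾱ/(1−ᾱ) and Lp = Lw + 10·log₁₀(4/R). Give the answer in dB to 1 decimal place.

78.5 dB

Σ(Sᵢαᵢ) = 794×0.01 + 22.6×0.01 + 221×0.04 + 221×0.06 + 23.4×0.05 = 31.436; total area S = 1282.0 m^2.
ᾱ = 0.0245, so room constant R = A/(1−ᾱ) = 32.226 m^2.
Lp = 87.6 + 10·log₁₀(4/32.226) = 87.6 + (-9.06) = 78.5 dB.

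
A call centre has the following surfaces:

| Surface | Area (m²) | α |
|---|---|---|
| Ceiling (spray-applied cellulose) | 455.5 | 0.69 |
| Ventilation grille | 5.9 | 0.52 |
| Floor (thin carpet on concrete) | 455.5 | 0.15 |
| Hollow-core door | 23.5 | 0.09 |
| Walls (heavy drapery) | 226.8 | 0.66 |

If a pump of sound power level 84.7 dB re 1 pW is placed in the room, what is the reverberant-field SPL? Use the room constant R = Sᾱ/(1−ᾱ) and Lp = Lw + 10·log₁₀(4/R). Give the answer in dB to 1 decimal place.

60.7 dB

A = 537.491 sabins; S = 1167.2 m².
ᾱ = 537.491/1167.2 = 0.4605; R = Sᾱ/(1−ᾱ) = 537.491/(1−0.4605) = 996.276 m².
Lp = 84.7 + 10·log₁₀(4/996.276) = 84.7 + (-23.96) = 60.7 dB.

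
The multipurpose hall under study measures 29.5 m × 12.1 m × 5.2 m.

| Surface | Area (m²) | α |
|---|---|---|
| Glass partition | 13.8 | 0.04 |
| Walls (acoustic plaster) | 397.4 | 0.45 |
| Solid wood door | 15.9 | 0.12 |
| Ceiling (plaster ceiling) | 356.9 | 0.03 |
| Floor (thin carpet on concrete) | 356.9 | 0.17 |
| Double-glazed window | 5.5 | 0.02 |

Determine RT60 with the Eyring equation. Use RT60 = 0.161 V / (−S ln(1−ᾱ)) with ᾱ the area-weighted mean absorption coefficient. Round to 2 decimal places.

Total surface area S = 13.8 + 397.4 + 15.9 + 356.9 + 356.9 + 5.5 = 1146.4 m².
Σ(Sᵢαᵢ) = 13.8×0.04 + 397.4×0.45 + 15.9×0.12 + 356.9×0.03 + 356.9×0.17 + 5.5×0.02 = 252.780.
ᾱ = 252.780 / 1146.4 = 0.2205.
Eyring denominator: −S ln(1−ᾱ) = 285.571.
V = 29.5 × 12.1 × 5.2 = 1856.14 m³.
RT60 = 0.161 × 1856.14 / 285.571 = 1.05 s.

1.05 s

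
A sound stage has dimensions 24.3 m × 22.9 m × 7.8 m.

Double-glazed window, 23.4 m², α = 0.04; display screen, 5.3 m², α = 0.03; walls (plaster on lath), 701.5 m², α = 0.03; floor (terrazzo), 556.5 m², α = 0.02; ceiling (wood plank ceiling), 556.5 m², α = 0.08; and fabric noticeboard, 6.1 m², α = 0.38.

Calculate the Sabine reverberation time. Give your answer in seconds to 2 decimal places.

8.72 seconds

A = Σ Sᵢαᵢ = 23.4*0.04 + 5.3*0.03 + 701.5*0.03 + 556.5*0.02 + 556.5*0.08 + 6.1*0.38 = 80.108 sabins.
Room volume: 4340.466 m³.
Sabine: RT60 = 0.161 × 4340.466 / 80.108 = 8.72 s.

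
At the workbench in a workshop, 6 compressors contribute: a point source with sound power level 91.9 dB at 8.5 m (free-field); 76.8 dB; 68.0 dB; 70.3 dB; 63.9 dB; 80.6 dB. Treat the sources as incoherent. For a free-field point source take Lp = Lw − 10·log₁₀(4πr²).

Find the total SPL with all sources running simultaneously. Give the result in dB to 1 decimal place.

82.6 dB

Source at 8.5 m: Lp = 91.9 − 10·log₁₀(4π·8.5²) = 91.9 − 10·log₁₀(907.920) = 62.3 dB.
Sum in the linear (power) domain: Σ 10^(Lᵢ/10) = 10^(62.3/10) + 10^(76.8/10) + 10^(68.0/10) + 10^(70.3/10) + 10^(63.9/10) + 10^(80.6/10) = 1.839e+08.
Back to dB: 10·log₁₀ Σ = 82.6 dB.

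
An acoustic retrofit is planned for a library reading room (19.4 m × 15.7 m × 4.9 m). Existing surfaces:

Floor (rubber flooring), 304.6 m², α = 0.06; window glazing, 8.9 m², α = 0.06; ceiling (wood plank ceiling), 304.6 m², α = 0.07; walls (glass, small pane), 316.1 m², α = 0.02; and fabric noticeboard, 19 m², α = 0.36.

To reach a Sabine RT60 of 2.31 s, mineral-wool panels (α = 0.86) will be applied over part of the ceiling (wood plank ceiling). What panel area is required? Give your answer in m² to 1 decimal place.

64.2

Summing Sᵢαᵢ: 18.276 + 0.534 + 21.322 + 6.322 + 6.840 → A₁ = 53.294 sabins.
Required A₂ = 0.161·1492.442/2.31 = 104.019 sabins.
ΔA needed = 104.019 − 53.294 = 50.725 sabins.
Net gain per m²: Δα = 0.86 − 0.07 = 0.79.
Area = ΔA/Δα = 50.725/0.79 = 64.2 m².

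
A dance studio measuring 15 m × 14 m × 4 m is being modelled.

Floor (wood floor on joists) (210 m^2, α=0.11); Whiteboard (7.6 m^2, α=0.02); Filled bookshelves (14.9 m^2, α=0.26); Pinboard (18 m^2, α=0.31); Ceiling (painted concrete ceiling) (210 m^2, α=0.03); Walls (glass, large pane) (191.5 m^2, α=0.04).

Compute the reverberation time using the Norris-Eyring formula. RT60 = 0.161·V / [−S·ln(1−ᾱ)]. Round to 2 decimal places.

Total surface area S = 210 + 7.6 + 14.9 + 18 + 210 + 191.5 = 652.0 m^2.
Σ(Sᵢαᵢ) = 210·0.11 + 7.6·0.02 + 14.9·0.26 + 18·0.31 + 210·0.03 + 191.5·0.04 = 46.666.
ᾱ = 46.666 / 652.0 = 0.0716.
Eyring denominator: −S ln(1−ᾱ) = 48.439.
V = 15 × 14 × 4 = 840 m³.
T = 0.161·V/[−S·ln(1−ᾱ)] = 0.161·840/48.439 = 2.79 s.

2.79 s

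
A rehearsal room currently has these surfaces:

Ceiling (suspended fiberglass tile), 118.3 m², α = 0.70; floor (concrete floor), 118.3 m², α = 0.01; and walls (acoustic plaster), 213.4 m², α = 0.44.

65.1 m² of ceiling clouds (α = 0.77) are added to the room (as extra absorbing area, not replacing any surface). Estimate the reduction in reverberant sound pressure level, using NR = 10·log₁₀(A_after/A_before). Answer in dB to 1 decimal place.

1.1 dB

Total absorption A_before = 118.3×0.70 + 118.3×0.01 + 213.4×0.44
  = 82.810 + 1.183 + 93.896 = 177.889 m² sabins.
Added absorption = 65.1 × 0.77 = 50.127 sabins.
New total A_after = 228.016 sabins.
Reduction = 10 log₁₀(A_after/A_before) = 10 log₁₀(1.2818) = 1.1 dB.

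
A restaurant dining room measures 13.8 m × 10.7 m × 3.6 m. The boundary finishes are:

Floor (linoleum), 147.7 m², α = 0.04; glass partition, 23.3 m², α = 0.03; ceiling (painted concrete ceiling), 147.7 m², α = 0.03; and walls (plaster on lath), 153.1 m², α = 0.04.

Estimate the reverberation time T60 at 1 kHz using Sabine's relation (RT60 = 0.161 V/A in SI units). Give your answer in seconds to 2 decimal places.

4.99 s

Equivalent absorption area: A = 147.7×0.04 + 23.3×0.03 + 147.7×0.03 + 153.1×0.04 = 17.162 m².
V = 13.8·10.7·3.6 = 531.576 m³.
RT60 = 0.161 · V / A = 0.161 × 531.576 / 17.162 = 4.99 s.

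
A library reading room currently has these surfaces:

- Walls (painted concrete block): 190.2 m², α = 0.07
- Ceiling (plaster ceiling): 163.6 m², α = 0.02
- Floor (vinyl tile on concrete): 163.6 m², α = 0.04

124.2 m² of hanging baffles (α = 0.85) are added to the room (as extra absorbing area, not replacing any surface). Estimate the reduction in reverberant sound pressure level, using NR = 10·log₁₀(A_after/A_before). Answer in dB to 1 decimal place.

Equivalent absorption area: A_before = 190.2·0.07 + 163.6·0.02 + 163.6·0.04 = 23.130 m².
Added absorption = 124.2 × 0.85 = 105.570 sabins.
New total A_after = 128.700 sabins.
NR = 10·log₁₀(128.700/23.130) = 7.5 dB.

7.5 dB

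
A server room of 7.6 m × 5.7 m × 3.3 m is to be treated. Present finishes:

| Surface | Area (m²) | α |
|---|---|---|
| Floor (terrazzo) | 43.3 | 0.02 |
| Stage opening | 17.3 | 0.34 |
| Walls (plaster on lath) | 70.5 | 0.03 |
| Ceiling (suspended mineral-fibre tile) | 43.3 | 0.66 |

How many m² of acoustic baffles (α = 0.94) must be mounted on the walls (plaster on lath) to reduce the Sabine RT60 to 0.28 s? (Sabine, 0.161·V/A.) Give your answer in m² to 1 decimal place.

49.2

Summing Sᵢαᵢ: 0.866 + 5.882 + 2.115 + 28.578 → A₁ = 37.441 sabins.
V = 142.956 m³. Target absorption A₂ = 0.161 × 142.956 / 0.28 = 82.200 sabins.
Absorption to add: 82.200 − 37.441 = 44.759 sabins.
Net gain per m²: Δα = 0.94 − 0.03 = 0.91.
Area = ΔA/Δα = 44.759/0.91 = 49.2 m².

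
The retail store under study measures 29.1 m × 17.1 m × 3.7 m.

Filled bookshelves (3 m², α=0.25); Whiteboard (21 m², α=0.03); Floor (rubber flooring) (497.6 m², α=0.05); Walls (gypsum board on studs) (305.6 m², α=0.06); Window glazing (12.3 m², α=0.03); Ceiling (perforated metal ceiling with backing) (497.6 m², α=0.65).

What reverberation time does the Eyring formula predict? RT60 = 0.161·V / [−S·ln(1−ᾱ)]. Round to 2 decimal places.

Total surface area S = 3 + 21 + 497.6 + 305.6 + 12.3 + 497.6 = 1337.1 m².
Absorption A = 3×0.25 + 21×0.03 + 497.6×0.05 + 305.6×0.06 + 12.3×0.03 + 497.6×0.65 = 368.405 sabins.
Mean coefficient ᾱ = A/S = 0.2755.
Eyring denominator: −S ln(1−ᾱ) = 430.912.
V = 29.1 × 17.1 × 3.7 = 1841.157 m³.
RT60 = 0.161 × 1841.157 / 430.912 = 0.69 s.

0.69 s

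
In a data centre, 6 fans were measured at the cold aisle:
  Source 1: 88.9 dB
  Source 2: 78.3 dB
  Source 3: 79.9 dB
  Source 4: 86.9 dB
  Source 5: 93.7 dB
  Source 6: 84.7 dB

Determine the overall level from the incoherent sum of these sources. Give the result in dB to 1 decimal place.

Sum in the linear (power) domain: Σ 10^(Lᵢ/10) = 10^(88.9/10) + 10^(78.3/10) + 10^(79.9/10) + 10^(86.9/10) + 10^(93.7/10) + 10^(84.7/10) = 4.071e+09.
Combined level = 10 log₁₀(4.071e+09) = 96.1 dB.

96.1 dB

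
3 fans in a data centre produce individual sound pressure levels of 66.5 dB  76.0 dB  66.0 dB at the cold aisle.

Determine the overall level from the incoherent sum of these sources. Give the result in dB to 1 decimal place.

76.8 dB

Converting to relative power and adding: 10^(66.5/10) + 10^(76.0/10) + 10^(66.0/10) = 4.826e+07.
Back to dB: 10·log₁₀ Σ = 76.8 dB.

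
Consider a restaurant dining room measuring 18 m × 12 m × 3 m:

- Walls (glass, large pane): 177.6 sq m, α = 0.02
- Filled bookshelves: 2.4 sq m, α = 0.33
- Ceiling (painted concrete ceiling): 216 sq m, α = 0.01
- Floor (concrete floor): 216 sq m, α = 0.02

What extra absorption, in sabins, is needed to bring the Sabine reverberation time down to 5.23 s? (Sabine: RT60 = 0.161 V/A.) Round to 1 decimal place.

A₁ = Σ Sᵢαᵢ = 177.6*0.02 + 2.4*0.33 + 216*0.01 + 216*0.02 = 10.824 sabins.
Target A₂ = 0.161·648/5.23 = 19.948 sabins (V = 648 m³).
ΔA = A₂ − A₁ = 19.948 − 10.824 = 9.1 sabins.

9.1 sabins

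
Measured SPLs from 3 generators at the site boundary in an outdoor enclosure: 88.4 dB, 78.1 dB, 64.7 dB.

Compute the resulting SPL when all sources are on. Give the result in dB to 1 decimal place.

88.8 dB

Converting to relative power and adding: 10^(88.4/10) + 10^(78.1/10) + 10^(64.7/10) = 7.593e+08.
Back to dB: 10·log₁₀ Σ = 88.8 dB.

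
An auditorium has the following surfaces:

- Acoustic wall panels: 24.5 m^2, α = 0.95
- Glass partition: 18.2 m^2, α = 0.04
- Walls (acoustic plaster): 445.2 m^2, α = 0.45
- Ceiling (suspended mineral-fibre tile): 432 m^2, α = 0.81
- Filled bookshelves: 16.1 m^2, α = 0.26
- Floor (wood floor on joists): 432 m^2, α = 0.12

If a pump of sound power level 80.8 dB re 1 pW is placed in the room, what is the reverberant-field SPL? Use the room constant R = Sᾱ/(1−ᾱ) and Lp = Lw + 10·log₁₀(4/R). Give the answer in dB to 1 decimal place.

Σ(Sᵢαᵢ) = 24.5×0.95 + 18.2×0.04 + 445.2×0.45 + 432×0.81 + 16.1×0.26 + 432×0.12 = 630.289; total area S = 1368.0 m^2.
ᾱ = 630.289/1368.0 = 0.4607; R = Sᾱ/(1−ᾱ) = 630.289/(1−0.4607) = 1168.717 m^2.
Lp = Lw + 10 log₁₀(4/R) = 80.8 -24.66 = 56.1 dB.

56.1 dB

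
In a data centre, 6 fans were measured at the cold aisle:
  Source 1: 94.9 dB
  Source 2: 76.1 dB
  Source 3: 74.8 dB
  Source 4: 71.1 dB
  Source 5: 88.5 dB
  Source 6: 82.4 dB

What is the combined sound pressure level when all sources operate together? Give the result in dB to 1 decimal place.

Sum in the linear (power) domain: Σ 10^(Lᵢ/10) = 10^(94.9/10) + 10^(76.1/10) + 10^(74.8/10) + 10^(71.1/10) + 10^(88.5/10) + 10^(82.4/10) = 4.056e+09.
Back to dB: 10·log₁₀ Σ = 96.1 dB.

96.1 dB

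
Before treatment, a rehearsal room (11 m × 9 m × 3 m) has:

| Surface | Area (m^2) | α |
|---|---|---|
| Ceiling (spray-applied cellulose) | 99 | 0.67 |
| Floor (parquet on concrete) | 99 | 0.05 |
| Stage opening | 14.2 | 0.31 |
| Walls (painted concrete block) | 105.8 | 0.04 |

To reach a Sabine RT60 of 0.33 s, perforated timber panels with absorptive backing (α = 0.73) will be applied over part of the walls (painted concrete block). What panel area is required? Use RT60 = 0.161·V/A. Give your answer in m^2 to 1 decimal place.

A₁ = Σ Sᵢαᵢ = 99*0.67 + 99*0.05 + 14.2*0.31 + 105.8*0.04 = 79.914 sabins.
V = 297 m³. Target absorption A₂ = 0.161 × 297 / 0.33 = 144.900 sabins.
ΔA needed = 144.900 − 79.914 = 64.986 sabins.
Each m^2 of panel replacing the walls (painted concrete block) adds (0.73 − 0.04) = 0.69 sabins.
Area = ΔA/Δα = 64.986/0.69 = 94.2 m^2.

94.2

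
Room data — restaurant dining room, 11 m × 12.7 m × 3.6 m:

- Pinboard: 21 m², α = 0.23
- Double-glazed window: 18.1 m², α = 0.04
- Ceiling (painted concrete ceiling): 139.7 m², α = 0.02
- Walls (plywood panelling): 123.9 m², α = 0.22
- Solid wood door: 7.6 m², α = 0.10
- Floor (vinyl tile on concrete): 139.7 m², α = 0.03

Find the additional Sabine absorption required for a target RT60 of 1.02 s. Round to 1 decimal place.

38.8 sabins

A₁ = Σ Sᵢαᵢ = 21×0.23 + 18.1×0.04 + 139.7×0.02 + 123.9×0.22 + 7.6×0.10 + 139.7×0.03 = 40.557 sabins.
For T = 1.02 s, need A₂ = 0.161·V/T = 0.161·502.92/1.02 = 79.382 sabins.
ΔA = A₂ − A₁ = 79.382 − 40.557 = 38.8 sabins.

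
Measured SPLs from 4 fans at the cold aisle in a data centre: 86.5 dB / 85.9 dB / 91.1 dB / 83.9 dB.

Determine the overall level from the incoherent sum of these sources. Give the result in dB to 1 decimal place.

Converting to relative power and adding: 10^(86.5/10) + 10^(85.9/10) + 10^(91.1/10) + 10^(83.9/10) = 2.369e+09.
Back to dB: 10·log₁₀ Σ = 93.7 dB.

93.7 dB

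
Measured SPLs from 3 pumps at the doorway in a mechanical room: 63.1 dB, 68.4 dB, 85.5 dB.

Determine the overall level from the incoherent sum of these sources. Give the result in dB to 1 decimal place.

85.6 dB

Sum in the linear (power) domain: Σ 10^(Lᵢ/10) = 10^(63.1/10) + 10^(68.4/10) + 10^(85.5/10) = 3.638e+08.
L_total = 10·log₁₀(3.638e+08) = 85.6 dB.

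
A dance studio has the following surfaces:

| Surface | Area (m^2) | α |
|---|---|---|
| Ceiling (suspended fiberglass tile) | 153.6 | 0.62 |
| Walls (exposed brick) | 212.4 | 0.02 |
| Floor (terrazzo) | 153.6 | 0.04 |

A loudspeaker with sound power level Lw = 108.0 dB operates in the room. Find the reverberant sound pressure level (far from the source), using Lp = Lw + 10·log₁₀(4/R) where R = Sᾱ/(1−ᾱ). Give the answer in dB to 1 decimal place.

92.8 dB

Σ(Sᵢαᵢ) = 153.6×0.62 + 212.4×0.02 + 153.6×0.04 = 105.624; total area S = 519.6 m^2.
ᾱ = 105.624/519.6 = 0.2033; R = Sᾱ/(1−ᾱ) = 105.624/(1−0.2033) = 132.577 m^2.
Lp = 108.0 + 10·log₁₀(4/132.577) = 108.0 + (-15.20) = 92.8 dB.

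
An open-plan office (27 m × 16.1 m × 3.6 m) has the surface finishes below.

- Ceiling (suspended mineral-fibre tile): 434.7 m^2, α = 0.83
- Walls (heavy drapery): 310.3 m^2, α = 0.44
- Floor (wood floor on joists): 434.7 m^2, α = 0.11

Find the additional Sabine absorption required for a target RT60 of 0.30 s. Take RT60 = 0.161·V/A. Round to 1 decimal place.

294.7 sabins

Summing Sᵢαᵢ: 360.801 + 136.532 + 47.817 → A₁ = 545.150 sabins.
For T = 0.30 s, need A₂ = 0.161·V/T = 0.161·1564.92/0.30 = 839.840 sabins.
ΔA = A₂ − A₁ = 839.840 − 545.150 = 294.7 sabins.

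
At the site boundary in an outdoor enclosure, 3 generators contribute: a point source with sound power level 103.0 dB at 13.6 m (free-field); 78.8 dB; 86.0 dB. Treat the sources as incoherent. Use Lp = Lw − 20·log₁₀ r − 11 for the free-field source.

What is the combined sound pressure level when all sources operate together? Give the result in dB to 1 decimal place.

Source at 13.6 m: Lp = 103.0 − 20·log₁₀(13.6) − 11 = 69.3 dB.
Sum in the linear (power) domain: Σ 10^(Lᵢ/10) = 10^(69.3/10) + 10^(78.8/10) + 10^(86.0/10) = 4.825e+08.
L_total = 10·log₁₀(4.825e+08) = 86.8 dB.

86.8 dB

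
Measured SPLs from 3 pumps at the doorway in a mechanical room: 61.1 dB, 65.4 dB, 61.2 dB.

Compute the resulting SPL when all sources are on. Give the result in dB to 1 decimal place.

Σ 10^(Lᵢ/10) = 6.074e+06.
Back to dB: 10·log₁₀ Σ = 67.8 dB.

67.8 dB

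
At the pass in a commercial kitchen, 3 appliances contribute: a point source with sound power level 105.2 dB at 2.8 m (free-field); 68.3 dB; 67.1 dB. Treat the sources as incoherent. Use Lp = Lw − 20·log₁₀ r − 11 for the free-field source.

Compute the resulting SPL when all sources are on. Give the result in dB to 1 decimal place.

85.4 dB

Source at 2.8 m: Lp = 105.2 − 20·log₁₀(2.8) − 11 = 85.3 dB.
Σ 10^(Lᵢ/10) = 3.507e+08.
L_total = 10·log₁₀(3.507e+08) = 85.4 dB.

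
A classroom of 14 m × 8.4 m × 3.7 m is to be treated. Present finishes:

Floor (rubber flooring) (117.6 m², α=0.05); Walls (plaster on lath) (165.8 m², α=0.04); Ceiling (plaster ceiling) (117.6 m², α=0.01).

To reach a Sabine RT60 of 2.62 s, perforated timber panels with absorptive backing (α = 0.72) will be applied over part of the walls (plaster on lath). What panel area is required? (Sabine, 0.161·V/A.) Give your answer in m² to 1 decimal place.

Total absorption A₁ = 117.6*0.05 + 165.8*0.04 + 117.6*0.01
  = 5.880 + 6.632 + 1.176 = 13.688 m² sabins.
Required A₂ = 0.161·435.12/2.62 = 26.738 sabins.
Absorption to add: 26.738 − 13.688 = 13.050 sabins.
Net gain per m²: Δα = 0.72 − 0.04 = 0.68.
Panel area = 13.050 / 0.68 = 19.2 m².

19.2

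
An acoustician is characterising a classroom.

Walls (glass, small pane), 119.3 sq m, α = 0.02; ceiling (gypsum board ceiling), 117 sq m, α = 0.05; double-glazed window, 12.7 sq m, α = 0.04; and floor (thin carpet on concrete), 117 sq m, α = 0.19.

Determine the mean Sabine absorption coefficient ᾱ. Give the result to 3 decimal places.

Total surface area S = 366.0 sq m.
A = 119.3*0.02 + 117*0.05 + 12.7*0.04 + 117*0.19 = 30.974 sabins.
ᾱ = A/S = 0.085.

0.085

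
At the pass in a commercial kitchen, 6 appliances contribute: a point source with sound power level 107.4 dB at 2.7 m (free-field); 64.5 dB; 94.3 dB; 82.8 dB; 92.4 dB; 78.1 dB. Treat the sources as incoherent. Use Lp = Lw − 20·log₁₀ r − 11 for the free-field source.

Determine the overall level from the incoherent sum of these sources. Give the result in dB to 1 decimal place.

97.2 dB

Source at 2.7 m: Lp = 107.4 − 20·log₁₀(2.7) − 11 = 87.8 dB.
Σ 10^(Lᵢ/10) = 5.29e+09.
Back to dB: 10·log₁₀ Σ = 97.2 dB.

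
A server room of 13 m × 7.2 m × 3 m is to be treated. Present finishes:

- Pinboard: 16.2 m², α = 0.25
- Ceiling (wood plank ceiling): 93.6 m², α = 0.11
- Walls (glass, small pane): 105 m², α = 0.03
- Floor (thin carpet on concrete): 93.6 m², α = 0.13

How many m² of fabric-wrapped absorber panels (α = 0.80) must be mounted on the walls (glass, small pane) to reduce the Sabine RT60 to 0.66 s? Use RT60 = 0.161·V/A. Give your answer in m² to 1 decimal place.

50.4

Summing Sᵢαᵢ: 4.050 + 10.296 + 3.150 + 12.168 → A₁ = 29.664 sabins.
Required A₂ = 0.161·280.8/0.66 = 68.498 sabins.
Absorption to add: 68.498 − 29.664 = 38.834 sabins.
Net gain per m²: Δα = 0.80 − 0.03 = 0.77.
Panel area = 38.834 / 0.77 = 50.4 m².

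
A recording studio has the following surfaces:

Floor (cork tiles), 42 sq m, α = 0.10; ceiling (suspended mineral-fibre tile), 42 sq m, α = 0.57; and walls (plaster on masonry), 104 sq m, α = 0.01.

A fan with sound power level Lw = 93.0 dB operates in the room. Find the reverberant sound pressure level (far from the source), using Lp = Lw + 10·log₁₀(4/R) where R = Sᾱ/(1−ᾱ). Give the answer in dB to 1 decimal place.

Σ(Sᵢαᵢ) = 42×0.10 + 42×0.57 + 104×0.01 = 29.180; total area S = 188.0 sq m.
ᾱ = 0.1552, so room constant R = A/(1−ᾱ) = 34.541 sq m.
Lp = Lw + 10 log₁₀(4/R) = 93.0 -9.36 = 83.6 dB.

83.6 dB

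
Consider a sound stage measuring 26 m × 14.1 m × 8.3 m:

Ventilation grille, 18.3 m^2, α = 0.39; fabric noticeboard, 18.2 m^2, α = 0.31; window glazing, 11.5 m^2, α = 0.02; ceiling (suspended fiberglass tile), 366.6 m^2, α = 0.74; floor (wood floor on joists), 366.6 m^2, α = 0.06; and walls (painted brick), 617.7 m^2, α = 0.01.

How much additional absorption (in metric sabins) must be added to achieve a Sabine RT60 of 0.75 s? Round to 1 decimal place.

Total absorption A₁ = 18.3*0.39 + 18.2*0.31 + 11.5*0.02 + 366.6*0.74 + 366.6*0.06 + 617.7*0.01
  = 7.137 + 5.642 + 0.230 + 271.284 + 21.996 + 6.177 = 312.466 m^2 sabins.
V = 3042.78 m³. Required absorption A₂ = 0.161 × 3042.78 / 0.75 = 653.183 sabins.
ΔA = A₂ − A₁ = 653.183 − 312.466 = 340.7 sabins.

340.7 sabins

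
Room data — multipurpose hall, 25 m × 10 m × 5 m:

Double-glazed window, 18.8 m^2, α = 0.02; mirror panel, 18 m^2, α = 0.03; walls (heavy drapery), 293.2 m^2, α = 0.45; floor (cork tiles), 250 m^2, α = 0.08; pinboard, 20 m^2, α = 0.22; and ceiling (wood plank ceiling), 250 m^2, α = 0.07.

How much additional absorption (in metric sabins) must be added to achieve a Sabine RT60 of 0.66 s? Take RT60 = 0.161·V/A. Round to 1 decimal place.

130.2 sabins

A₁ = Σ Sᵢαᵢ = 18.8·0.02 + 18·0.03 + 293.2·0.45 + 250·0.08 + 20·0.22 + 250·0.07 = 174.756 sabins.
For T = 0.66 s, need A₂ = 0.161·V/T = 0.161·1250/0.66 = 304.924 sabins.
ΔA = A₂ − A₁ = 304.924 − 174.756 = 130.2 sabins.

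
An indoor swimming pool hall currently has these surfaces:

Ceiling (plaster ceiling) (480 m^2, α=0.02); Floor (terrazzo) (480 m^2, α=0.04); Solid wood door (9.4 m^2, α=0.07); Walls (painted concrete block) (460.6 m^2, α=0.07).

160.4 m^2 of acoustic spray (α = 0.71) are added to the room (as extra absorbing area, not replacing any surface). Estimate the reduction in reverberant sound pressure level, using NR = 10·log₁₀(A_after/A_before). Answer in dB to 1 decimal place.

4.5 dB

Equivalent absorption area: A_before = 480*0.02 + 480*0.04 + 9.4*0.07 + 460.6*0.07 = 61.700 m^2.
Added absorption = 160.4 × 0.71 = 113.884 sabins.
New total A_after = 175.584 sabins.
NR = 10·log₁₀(175.584/61.700) = 4.5 dB.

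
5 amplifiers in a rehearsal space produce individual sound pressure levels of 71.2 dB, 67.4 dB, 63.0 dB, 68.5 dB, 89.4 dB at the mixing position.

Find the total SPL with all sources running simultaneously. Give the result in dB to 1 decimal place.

89.5 dB

Σ 10^(Lᵢ/10) = 8.987e+08.
Combined level = 10 log₁₀(8.987e+08) = 89.5 dB.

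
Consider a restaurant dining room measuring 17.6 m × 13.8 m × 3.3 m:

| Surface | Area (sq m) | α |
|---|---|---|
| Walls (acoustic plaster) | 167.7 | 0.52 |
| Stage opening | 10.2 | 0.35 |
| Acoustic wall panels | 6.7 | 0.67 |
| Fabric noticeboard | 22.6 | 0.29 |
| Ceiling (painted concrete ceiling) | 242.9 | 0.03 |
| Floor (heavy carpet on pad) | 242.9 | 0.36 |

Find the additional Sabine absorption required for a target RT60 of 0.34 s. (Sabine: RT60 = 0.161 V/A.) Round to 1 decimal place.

183.0 sabins

Equivalent absorption area: A₁ = 167.7·0.52 + 10.2·0.35 + 6.7·0.67 + 22.6·0.29 + 242.9·0.03 + 242.9·0.36 = 196.548 sq m.
V = 801.504 m³. Required absorption A₂ = 0.161 × 801.504 / 0.34 = 379.536 sabins.
ΔA = A₂ − A₁ = 379.536 − 196.548 = 183.0 sabins.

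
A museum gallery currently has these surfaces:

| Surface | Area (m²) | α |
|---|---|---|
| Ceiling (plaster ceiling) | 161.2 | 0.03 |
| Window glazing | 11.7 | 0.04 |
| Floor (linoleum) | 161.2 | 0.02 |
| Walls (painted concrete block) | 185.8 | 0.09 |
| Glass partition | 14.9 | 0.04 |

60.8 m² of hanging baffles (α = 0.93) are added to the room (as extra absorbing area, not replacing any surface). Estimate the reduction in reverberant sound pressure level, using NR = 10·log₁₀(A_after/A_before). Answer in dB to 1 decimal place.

5.0 dB

Total absorption A_before = 161.2·0.03 + 11.7·0.04 + 161.2·0.02 + 185.8·0.09 + 14.9·0.04
  = 4.836 + 0.468 + 3.224 + 16.722 + 0.596 = 25.846 m² sabins.
Treatment contributes 60.8·0.93 = 56.544 sabins.
New total A_after = 82.390 sabins.
NR = 10·log₁₀(82.390/25.846) = 5.0 dB.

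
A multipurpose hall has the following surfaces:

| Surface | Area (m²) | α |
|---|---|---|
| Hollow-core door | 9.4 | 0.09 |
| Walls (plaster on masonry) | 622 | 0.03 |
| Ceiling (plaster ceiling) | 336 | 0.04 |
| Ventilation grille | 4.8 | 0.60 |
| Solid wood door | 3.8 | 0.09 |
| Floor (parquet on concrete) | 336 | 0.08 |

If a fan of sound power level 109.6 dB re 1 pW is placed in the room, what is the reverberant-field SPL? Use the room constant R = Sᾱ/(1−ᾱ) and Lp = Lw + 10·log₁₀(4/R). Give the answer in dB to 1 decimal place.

97.4 dB

Σ(Sᵢαᵢ) = 9.4×0.09 + 622×0.03 + 336×0.04 + 4.8×0.60 + 3.8×0.09 + 336×0.08 = 63.048; total area S = 1312.0 m².
ᾱ = 63.048/1312.0 = 0.0481; R = Sᾱ/(1−ᾱ) = 63.048/(1−0.0481) = 66.234 m².
Lp = Lw + 10 log₁₀(4/R) = 109.6 -12.19 = 97.4 dB.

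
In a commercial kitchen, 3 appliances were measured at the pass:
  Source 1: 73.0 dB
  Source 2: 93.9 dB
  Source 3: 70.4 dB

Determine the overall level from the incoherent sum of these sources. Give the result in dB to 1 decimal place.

Σ 10^(Lᵢ/10) = 2.486e+09.
Combined level = 10 log₁₀(2.486e+09) = 94.0 dB.

94.0 dB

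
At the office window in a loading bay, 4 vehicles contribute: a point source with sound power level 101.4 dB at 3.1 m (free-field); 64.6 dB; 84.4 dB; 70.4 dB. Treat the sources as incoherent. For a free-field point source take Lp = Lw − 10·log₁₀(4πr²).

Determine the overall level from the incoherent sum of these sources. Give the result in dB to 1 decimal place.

Source at 3.1 m: Lp = 101.4 − 10·log₁₀(4π·3.1²) = 101.4 − 10·log₁₀(120.763) = 80.6 dB.
Sum in the linear (power) domain: Σ 10^(Lᵢ/10) = 10^(80.6/10) + 10^(64.6/10) + 10^(84.4/10) + 10^(70.4/10) = 4.041e+08.
Back to dB: 10·log₁₀ Σ = 86.1 dB.

86.1 dB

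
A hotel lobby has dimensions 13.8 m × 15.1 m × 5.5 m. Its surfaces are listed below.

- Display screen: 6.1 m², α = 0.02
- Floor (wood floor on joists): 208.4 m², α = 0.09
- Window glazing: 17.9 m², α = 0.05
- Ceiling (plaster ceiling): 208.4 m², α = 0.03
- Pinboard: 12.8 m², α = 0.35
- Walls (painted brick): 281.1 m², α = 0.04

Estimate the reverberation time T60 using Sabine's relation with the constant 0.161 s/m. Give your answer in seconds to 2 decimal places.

4.42 sec

Summing Sᵢαᵢ: 0.122 + 18.756 + 0.895 + 6.252 + 4.480 + 11.244 → A = 41.749 sabins.
V = 13.8·15.1·5.5 = 1146.09 m³.
Sabine: RT60 = 0.161 × 1146.09 / 41.749 = 4.42 s.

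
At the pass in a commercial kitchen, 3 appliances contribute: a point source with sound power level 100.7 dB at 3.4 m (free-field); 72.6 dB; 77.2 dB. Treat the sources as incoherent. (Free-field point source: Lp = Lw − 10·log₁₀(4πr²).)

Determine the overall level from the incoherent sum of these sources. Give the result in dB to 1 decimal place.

81.8 dB

Source at 3.4 m: Lp = 100.7 − 10·log₁₀(4π·3.4²) = 100.7 − 10·log₁₀(145.267) = 79.1 dB.
Sum in the linear (power) domain: Σ 10^(Lᵢ/10) = 10^(79.1/10) + 10^(72.6/10) + 10^(77.2/10) = 1.52e+08.
Combined level = 10 log₁₀(1.52e+08) = 81.8 dB.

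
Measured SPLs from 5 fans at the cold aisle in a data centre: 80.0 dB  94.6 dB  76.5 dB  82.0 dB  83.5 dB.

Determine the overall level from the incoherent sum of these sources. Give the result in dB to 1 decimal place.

95.3 dB

Sum in the linear (power) domain: Σ 10^(Lᵢ/10) = 10^(80.0/10) + 10^(94.6/10) + 10^(76.5/10) + 10^(82.0/10) + 10^(83.5/10) = 3.411e+09.
Back to dB: 10·log₁₀ Σ = 95.3 dB.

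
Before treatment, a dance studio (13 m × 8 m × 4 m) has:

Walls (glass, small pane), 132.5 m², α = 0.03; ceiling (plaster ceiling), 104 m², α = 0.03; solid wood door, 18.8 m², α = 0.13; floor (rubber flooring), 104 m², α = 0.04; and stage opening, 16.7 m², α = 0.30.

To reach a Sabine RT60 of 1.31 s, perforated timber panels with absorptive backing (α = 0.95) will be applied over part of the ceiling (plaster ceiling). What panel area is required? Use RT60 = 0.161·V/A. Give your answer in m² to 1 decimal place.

Summing Sᵢαᵢ: 3.975 + 3.120 + 2.444 + 4.160 + 5.010 → A₁ = 18.709 sabins.
Required A₂ = 0.161·416/1.31 = 51.127 sabins.
Absorption to add: 51.127 − 18.709 = 32.418 sabins.
Each m² of panel replacing the ceiling (plaster ceiling) adds (0.95 − 0.03) = 0.92 sabins.
Panel area = 32.418 / 0.92 = 35.2 m².

35.2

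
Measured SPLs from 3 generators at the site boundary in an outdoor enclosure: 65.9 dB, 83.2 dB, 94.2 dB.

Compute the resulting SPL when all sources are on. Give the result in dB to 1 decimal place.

94.5 dB

Sum in the linear (power) domain: Σ 10^(Lᵢ/10) = 10^(65.9/10) + 10^(83.2/10) + 10^(94.2/10) = 2.843e+09.
Combined level = 10 log₁₀(2.843e+09) = 94.5 dB.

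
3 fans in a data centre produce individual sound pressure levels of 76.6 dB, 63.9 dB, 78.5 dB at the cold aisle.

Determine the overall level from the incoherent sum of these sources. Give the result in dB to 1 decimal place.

Converting to relative power and adding: 10^(76.6/10) + 10^(63.9/10) + 10^(78.5/10) = 1.19e+08.
Back to dB: 10·log₁₀ Σ = 80.8 dB.

80.8 dB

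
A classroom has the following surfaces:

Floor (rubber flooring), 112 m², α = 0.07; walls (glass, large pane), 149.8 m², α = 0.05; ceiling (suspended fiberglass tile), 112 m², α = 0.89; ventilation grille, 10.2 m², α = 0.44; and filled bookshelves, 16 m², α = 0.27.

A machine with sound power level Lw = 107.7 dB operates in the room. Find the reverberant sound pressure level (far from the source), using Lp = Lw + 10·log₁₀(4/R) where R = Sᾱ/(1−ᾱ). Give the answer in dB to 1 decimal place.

A = 123.818 sabins; S = 400.0 m².
ᾱ = 0.3095, so room constant R = A/(1−ᾱ) = 179.316 m².
Lp = Lw + 10 log₁₀(4/R) = 107.7 -16.52 = 91.2 dB.

91.2 dB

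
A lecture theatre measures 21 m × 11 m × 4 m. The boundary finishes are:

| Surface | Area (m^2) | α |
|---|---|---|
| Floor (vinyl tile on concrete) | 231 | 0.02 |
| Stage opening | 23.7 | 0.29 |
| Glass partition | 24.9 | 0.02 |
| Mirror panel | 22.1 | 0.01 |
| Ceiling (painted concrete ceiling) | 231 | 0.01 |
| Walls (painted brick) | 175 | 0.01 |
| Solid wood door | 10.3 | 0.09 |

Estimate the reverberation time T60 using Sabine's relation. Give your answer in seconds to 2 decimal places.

8.65 sec

Summing Sᵢαᵢ: 4.620 + 6.873 + 0.498 + 0.221 + 2.310 + 1.750 + 0.927 → A = 17.199 sabins.
Room volume: 924 m³.
Sabine: RT60 = 0.161 × 924 / 17.199 = 8.65 s.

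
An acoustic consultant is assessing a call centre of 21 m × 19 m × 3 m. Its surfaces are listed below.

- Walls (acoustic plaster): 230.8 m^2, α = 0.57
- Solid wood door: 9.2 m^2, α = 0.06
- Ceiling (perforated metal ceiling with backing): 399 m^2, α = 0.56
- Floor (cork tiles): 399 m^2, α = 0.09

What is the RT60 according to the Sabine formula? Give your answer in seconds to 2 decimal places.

Total absorption A = 230.8·0.57 + 9.2·0.06 + 399·0.56 + 399·0.09
  = 131.556 + 0.552 + 223.440 + 35.910 = 391.458 m^2 sabins.
Room volume: 1197 m³.
T = 0.161 V/A = 0.161·1197/391.458 = 0.49 s.

0.49 sec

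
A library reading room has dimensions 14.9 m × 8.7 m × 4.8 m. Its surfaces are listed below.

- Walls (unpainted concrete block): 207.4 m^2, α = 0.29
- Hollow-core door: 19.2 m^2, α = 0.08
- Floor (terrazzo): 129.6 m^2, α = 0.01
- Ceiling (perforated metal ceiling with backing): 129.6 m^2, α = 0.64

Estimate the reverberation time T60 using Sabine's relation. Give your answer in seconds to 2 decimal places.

0.69 s

Summing Sᵢαᵢ: 60.146 + 1.536 + 1.296 + 82.944 → A = 145.922 sabins.
Volume V = 14.9 × 8.7 × 4.8 = 622.224 m³.
Sabine: RT60 = 0.161 × 622.224 / 145.922 = 0.69 s.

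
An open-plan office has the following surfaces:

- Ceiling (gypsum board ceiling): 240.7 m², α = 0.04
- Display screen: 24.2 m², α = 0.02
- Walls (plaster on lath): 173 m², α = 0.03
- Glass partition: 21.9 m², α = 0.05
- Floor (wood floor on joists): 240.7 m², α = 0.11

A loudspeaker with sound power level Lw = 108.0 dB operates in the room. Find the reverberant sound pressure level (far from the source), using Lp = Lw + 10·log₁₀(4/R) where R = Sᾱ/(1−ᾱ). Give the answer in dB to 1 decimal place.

97.4 dB

A = 42.874 sabins; S = 700.5 m².
ᾱ = 0.0612, so room constant R = A/(1−ᾱ) = 45.669 m².
Lp = 108.0 + 10·log₁₀(4/45.669) = 108.0 + (-10.58) = 97.4 dB.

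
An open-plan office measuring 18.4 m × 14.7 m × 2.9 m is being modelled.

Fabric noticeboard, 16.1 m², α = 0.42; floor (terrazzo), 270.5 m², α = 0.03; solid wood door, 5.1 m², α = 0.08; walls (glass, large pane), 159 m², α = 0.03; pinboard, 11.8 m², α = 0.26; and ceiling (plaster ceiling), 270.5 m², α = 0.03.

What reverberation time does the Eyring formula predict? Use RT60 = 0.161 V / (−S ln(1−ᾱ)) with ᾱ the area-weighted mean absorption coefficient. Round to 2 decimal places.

3.96 sec

Total surface area S = 16.1 + 270.5 + 5.1 + 159 + 11.8 + 270.5 = 733.0 m².
Σ(Sᵢαᵢ) = 16.1×0.42 + 270.5×0.03 + 5.1×0.08 + 159×0.03 + 11.8×0.26 + 270.5×0.03 = 31.238.
ᾱ = 31.238 / 733.0 = 0.0426.
Eyring denominator: −S ln(1−ᾱ) = 31.910.
V = 18.4 × 14.7 × 2.9 = 784.392 m³.
T = 0.161·V/[−S·ln(1−ᾱ)] = 0.161·784.392/31.910 = 3.96 s.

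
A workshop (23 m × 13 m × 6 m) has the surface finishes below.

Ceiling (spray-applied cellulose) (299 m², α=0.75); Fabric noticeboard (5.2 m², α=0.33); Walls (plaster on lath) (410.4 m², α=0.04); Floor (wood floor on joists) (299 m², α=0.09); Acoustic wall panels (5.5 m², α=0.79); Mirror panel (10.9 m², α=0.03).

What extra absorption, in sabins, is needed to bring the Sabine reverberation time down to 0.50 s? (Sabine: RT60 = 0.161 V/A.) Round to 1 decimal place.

Equivalent absorption area: A₁ = 299·0.75 + 5.2·0.33 + 410.4·0.04 + 299·0.09 + 5.5·0.79 + 10.9·0.03 = 273.964 m².
Target A₂ = 0.161·1794/0.50 = 577.668 sabins (V = 1794 m³).
Shortfall: 577.668 − 273.964 = 303.7 sabins.

303.7 sabins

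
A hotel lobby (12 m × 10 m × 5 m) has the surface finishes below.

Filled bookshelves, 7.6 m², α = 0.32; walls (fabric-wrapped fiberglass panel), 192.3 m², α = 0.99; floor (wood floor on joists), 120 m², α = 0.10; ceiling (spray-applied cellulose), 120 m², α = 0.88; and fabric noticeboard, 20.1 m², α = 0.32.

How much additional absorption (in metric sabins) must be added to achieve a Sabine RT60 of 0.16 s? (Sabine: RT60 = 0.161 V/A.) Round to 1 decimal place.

286.9 sabins

Equivalent absorption area: A₁ = 7.6·0.32 + 192.3·0.99 + 120·0.10 + 120·0.88 + 20.1·0.32 = 316.841 m².
For T = 0.16 s, need A₂ = 0.161·V/T = 0.161·600/0.16 = 603.750 sabins.
Additional absorption ΔA = 603.750 − 316.841 = 286.9 sabins.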